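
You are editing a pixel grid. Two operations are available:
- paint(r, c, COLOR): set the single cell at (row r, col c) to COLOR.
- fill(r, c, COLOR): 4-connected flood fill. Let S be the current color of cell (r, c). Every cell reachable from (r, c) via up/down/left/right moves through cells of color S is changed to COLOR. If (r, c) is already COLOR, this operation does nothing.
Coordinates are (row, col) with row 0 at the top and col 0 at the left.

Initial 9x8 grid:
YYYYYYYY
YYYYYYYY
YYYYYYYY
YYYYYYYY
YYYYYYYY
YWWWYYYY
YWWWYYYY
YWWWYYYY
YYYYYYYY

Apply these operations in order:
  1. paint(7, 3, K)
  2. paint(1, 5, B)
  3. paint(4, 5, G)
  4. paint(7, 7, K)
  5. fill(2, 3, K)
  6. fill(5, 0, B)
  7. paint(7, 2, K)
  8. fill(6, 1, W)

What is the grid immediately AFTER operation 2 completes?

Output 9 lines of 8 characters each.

After op 1 paint(7,3,K):
YYYYYYYY
YYYYYYYY
YYYYYYYY
YYYYYYYY
YYYYYYYY
YWWWYYYY
YWWWYYYY
YWWKYYYY
YYYYYYYY
After op 2 paint(1,5,B):
YYYYYYYY
YYYYYBYY
YYYYYYYY
YYYYYYYY
YYYYYYYY
YWWWYYYY
YWWWYYYY
YWWKYYYY
YYYYYYYY

Answer: YYYYYYYY
YYYYYBYY
YYYYYYYY
YYYYYYYY
YYYYYYYY
YWWWYYYY
YWWWYYYY
YWWKYYYY
YYYYYYYY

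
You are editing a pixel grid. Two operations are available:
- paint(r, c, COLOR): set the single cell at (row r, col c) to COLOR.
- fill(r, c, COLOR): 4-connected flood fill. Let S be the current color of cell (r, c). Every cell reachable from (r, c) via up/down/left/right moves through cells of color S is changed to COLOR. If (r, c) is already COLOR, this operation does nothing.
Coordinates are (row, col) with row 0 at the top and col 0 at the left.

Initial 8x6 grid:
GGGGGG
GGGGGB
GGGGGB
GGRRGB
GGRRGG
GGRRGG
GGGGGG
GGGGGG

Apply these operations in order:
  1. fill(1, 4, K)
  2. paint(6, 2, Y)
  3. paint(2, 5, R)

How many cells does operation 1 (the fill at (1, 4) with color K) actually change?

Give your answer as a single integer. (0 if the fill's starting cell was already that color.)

Answer: 39

Derivation:
After op 1 fill(1,4,K) [39 cells changed]:
KKKKKK
KKKKKB
KKKKKB
KKRRKB
KKRRKK
KKRRKK
KKKKKK
KKKKKK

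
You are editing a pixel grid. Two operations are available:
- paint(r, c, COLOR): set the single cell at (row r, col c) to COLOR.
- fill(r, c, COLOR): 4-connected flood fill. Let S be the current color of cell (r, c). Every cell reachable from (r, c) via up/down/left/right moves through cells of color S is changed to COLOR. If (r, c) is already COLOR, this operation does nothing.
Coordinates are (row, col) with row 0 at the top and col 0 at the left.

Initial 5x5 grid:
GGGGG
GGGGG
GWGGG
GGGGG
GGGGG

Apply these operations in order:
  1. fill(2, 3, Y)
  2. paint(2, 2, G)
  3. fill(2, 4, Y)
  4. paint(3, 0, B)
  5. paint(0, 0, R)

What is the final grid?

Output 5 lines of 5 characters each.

After op 1 fill(2,3,Y) [24 cells changed]:
YYYYY
YYYYY
YWYYY
YYYYY
YYYYY
After op 2 paint(2,2,G):
YYYYY
YYYYY
YWGYY
YYYYY
YYYYY
After op 3 fill(2,4,Y) [0 cells changed]:
YYYYY
YYYYY
YWGYY
YYYYY
YYYYY
After op 4 paint(3,0,B):
YYYYY
YYYYY
YWGYY
BYYYY
YYYYY
After op 5 paint(0,0,R):
RYYYY
YYYYY
YWGYY
BYYYY
YYYYY

Answer: RYYYY
YYYYY
YWGYY
BYYYY
YYYYY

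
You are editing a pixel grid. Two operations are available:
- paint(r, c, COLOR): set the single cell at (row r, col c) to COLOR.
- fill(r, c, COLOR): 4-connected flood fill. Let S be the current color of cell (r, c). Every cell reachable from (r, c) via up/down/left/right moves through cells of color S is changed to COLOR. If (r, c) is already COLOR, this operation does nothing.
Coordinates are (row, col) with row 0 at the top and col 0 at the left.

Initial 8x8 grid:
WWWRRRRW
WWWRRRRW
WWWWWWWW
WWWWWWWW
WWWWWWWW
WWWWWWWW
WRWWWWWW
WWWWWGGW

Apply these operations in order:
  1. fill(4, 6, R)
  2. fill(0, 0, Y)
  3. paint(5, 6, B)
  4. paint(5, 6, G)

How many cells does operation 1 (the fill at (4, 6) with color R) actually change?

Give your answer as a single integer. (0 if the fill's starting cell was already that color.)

After op 1 fill(4,6,R) [53 cells changed]:
RRRRRRRR
RRRRRRRR
RRRRRRRR
RRRRRRRR
RRRRRRRR
RRRRRRRR
RRRRRRRR
RRRRRGGR

Answer: 53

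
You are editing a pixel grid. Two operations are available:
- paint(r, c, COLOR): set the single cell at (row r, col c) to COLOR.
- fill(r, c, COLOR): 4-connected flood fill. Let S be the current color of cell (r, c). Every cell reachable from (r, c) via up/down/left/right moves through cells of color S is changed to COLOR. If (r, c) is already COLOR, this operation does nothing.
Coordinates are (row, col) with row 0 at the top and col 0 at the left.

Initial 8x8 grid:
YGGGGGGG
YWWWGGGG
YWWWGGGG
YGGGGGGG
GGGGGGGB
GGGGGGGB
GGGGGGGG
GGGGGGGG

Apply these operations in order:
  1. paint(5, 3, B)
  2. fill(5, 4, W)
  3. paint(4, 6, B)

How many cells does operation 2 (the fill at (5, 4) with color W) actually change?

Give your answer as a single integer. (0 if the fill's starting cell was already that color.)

Answer: 51

Derivation:
After op 1 paint(5,3,B):
YGGGGGGG
YWWWGGGG
YWWWGGGG
YGGGGGGG
GGGGGGGB
GGGBGGGB
GGGGGGGG
GGGGGGGG
After op 2 fill(5,4,W) [51 cells changed]:
YWWWWWWW
YWWWWWWW
YWWWWWWW
YWWWWWWW
WWWWWWWB
WWWBWWWB
WWWWWWWW
WWWWWWWW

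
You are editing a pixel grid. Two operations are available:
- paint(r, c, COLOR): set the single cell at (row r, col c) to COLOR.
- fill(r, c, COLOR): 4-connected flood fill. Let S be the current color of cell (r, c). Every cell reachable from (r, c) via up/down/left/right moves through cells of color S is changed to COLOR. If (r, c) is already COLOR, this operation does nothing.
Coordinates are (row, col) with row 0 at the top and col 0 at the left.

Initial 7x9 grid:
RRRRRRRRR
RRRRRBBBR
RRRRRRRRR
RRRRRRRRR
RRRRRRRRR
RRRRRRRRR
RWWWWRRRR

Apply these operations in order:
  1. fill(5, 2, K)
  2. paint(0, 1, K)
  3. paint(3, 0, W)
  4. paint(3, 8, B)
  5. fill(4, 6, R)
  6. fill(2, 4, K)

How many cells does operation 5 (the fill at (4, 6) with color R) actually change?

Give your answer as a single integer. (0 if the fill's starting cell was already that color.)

After op 1 fill(5,2,K) [56 cells changed]:
KKKKKKKKK
KKKKKBBBK
KKKKKKKKK
KKKKKKKKK
KKKKKKKKK
KKKKKKKKK
KWWWWKKKK
After op 2 paint(0,1,K):
KKKKKKKKK
KKKKKBBBK
KKKKKKKKK
KKKKKKKKK
KKKKKKKKK
KKKKKKKKK
KWWWWKKKK
After op 3 paint(3,0,W):
KKKKKKKKK
KKKKKBBBK
KKKKKKKKK
WKKKKKKKK
KKKKKKKKK
KKKKKKKKK
KWWWWKKKK
After op 4 paint(3,8,B):
KKKKKKKKK
KKKKKBBBK
KKKKKKKKK
WKKKKKKKB
KKKKKKKKK
KKKKKKKKK
KWWWWKKKK
After op 5 fill(4,6,R) [54 cells changed]:
RRRRRRRRR
RRRRRBBBR
RRRRRRRRR
WRRRRRRRB
RRRRRRRRR
RRRRRRRRR
RWWWWRRRR

Answer: 54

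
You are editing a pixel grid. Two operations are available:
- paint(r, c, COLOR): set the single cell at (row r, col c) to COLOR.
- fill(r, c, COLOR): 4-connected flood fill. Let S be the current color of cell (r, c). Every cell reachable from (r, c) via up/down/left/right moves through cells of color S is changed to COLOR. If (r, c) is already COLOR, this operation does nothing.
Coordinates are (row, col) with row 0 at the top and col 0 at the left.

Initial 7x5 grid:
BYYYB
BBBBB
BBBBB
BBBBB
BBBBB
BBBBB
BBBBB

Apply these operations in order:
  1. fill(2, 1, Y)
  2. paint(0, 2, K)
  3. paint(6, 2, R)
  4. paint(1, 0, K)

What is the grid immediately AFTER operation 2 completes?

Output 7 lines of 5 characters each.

Answer: YYKYY
YYYYY
YYYYY
YYYYY
YYYYY
YYYYY
YYYYY

Derivation:
After op 1 fill(2,1,Y) [32 cells changed]:
YYYYY
YYYYY
YYYYY
YYYYY
YYYYY
YYYYY
YYYYY
After op 2 paint(0,2,K):
YYKYY
YYYYY
YYYYY
YYYYY
YYYYY
YYYYY
YYYYY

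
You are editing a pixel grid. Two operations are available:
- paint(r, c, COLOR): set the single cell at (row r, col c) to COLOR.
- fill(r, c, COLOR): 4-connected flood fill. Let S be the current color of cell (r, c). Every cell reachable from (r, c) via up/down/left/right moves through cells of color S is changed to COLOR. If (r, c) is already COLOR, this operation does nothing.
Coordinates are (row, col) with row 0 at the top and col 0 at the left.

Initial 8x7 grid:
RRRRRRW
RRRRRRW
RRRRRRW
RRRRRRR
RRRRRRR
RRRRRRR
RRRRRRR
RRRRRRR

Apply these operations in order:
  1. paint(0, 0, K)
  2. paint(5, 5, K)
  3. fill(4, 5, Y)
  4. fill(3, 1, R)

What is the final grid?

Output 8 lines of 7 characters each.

Answer: KRRRRRW
RRRRRRW
RRRRRRW
RRRRRRR
RRRRRRR
RRRRRKR
RRRRRRR
RRRRRRR

Derivation:
After op 1 paint(0,0,K):
KRRRRRW
RRRRRRW
RRRRRRW
RRRRRRR
RRRRRRR
RRRRRRR
RRRRRRR
RRRRRRR
After op 2 paint(5,5,K):
KRRRRRW
RRRRRRW
RRRRRRW
RRRRRRR
RRRRRRR
RRRRRKR
RRRRRRR
RRRRRRR
After op 3 fill(4,5,Y) [51 cells changed]:
KYYYYYW
YYYYYYW
YYYYYYW
YYYYYYY
YYYYYYY
YYYYYKY
YYYYYYY
YYYYYYY
After op 4 fill(3,1,R) [51 cells changed]:
KRRRRRW
RRRRRRW
RRRRRRW
RRRRRRR
RRRRRRR
RRRRRKR
RRRRRRR
RRRRRRR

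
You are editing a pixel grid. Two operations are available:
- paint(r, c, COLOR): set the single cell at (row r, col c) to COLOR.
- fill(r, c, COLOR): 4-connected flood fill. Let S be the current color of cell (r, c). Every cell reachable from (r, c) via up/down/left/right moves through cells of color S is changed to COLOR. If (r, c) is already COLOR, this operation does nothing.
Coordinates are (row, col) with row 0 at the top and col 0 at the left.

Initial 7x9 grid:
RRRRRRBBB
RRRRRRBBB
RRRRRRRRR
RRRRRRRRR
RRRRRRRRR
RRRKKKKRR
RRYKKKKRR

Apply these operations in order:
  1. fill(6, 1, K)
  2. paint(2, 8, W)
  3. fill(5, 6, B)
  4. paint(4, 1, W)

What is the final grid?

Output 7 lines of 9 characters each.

Answer: BBBBBBBBB
BBBBBBBBB
BBBBBBBBW
BBBBBBBBB
BWBBBBBBB
BBBBBBBBB
BBYBBBBBB

Derivation:
After op 1 fill(6,1,K) [48 cells changed]:
KKKKKKBBB
KKKKKKBBB
KKKKKKKKK
KKKKKKKKK
KKKKKKKKK
KKKKKKKKK
KKYKKKKKK
After op 2 paint(2,8,W):
KKKKKKBBB
KKKKKKBBB
KKKKKKKKW
KKKKKKKKK
KKKKKKKKK
KKKKKKKKK
KKYKKKKKK
After op 3 fill(5,6,B) [55 cells changed]:
BBBBBBBBB
BBBBBBBBB
BBBBBBBBW
BBBBBBBBB
BBBBBBBBB
BBBBBBBBB
BBYBBBBBB
After op 4 paint(4,1,W):
BBBBBBBBB
BBBBBBBBB
BBBBBBBBW
BBBBBBBBB
BWBBBBBBB
BBBBBBBBB
BBYBBBBBB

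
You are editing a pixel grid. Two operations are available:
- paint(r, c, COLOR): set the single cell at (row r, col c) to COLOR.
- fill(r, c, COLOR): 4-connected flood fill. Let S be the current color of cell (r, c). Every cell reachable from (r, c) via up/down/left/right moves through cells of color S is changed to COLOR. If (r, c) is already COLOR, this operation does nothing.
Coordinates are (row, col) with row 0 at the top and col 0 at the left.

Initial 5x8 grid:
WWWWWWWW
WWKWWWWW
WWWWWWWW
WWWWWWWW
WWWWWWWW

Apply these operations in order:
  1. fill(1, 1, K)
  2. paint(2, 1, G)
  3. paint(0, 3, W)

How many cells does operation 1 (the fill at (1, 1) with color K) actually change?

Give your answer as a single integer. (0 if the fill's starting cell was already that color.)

After op 1 fill(1,1,K) [39 cells changed]:
KKKKKKKK
KKKKKKKK
KKKKKKKK
KKKKKKKK
KKKKKKKK

Answer: 39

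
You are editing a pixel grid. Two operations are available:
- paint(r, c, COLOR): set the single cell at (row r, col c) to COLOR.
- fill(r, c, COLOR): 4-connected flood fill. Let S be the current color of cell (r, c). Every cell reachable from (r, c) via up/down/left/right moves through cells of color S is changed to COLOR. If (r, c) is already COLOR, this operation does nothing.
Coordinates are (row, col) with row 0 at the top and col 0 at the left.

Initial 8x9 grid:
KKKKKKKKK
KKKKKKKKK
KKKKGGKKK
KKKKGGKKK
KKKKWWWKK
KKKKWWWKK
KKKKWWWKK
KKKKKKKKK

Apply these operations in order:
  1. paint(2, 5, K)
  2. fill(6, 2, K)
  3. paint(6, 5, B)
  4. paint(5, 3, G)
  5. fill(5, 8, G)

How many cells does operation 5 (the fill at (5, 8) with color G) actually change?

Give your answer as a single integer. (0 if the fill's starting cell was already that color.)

After op 1 paint(2,5,K):
KKKKKKKKK
KKKKKKKKK
KKKKGKKKK
KKKKGGKKK
KKKKWWWKK
KKKKWWWKK
KKKKWWWKK
KKKKKKKKK
After op 2 fill(6,2,K) [0 cells changed]:
KKKKKKKKK
KKKKKKKKK
KKKKGKKKK
KKKKGGKKK
KKKKWWWKK
KKKKWWWKK
KKKKWWWKK
KKKKKKKKK
After op 3 paint(6,5,B):
KKKKKKKKK
KKKKKKKKK
KKKKGKKKK
KKKKGGKKK
KKKKWWWKK
KKKKWWWKK
KKKKWBWKK
KKKKKKKKK
After op 4 paint(5,3,G):
KKKKKKKKK
KKKKKKKKK
KKKKGKKKK
KKKKGGKKK
KKKKWWWKK
KKKGWWWKK
KKKKWBWKK
KKKKKKKKK
After op 5 fill(5,8,G) [59 cells changed]:
GGGGGGGGG
GGGGGGGGG
GGGGGGGGG
GGGGGGGGG
GGGGWWWGG
GGGGWWWGG
GGGGWBWGG
GGGGGGGGG

Answer: 59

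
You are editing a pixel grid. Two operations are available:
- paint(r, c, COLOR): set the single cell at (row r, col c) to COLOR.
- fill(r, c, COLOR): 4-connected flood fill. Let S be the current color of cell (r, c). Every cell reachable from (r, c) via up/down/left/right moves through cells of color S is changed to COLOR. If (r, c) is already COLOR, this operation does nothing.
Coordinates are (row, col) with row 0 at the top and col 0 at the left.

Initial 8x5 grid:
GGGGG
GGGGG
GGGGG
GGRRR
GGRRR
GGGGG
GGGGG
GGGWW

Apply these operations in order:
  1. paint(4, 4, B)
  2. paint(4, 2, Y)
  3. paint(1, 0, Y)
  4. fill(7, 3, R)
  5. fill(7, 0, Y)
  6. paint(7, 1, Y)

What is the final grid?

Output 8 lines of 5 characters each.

Answer: YYYYY
YYYYY
YYYYY
YYRRR
YYYRB
YYYYY
YYYYY
YYYRR

Derivation:
After op 1 paint(4,4,B):
GGGGG
GGGGG
GGGGG
GGRRR
GGRRB
GGGGG
GGGGG
GGGWW
After op 2 paint(4,2,Y):
GGGGG
GGGGG
GGGGG
GGRRR
GGYRB
GGGGG
GGGGG
GGGWW
After op 3 paint(1,0,Y):
GGGGG
YGGGG
GGGGG
GGRRR
GGYRB
GGGGG
GGGGG
GGGWW
After op 4 fill(7,3,R) [2 cells changed]:
GGGGG
YGGGG
GGGGG
GGRRR
GGYRB
GGGGG
GGGGG
GGGRR
After op 5 fill(7,0,Y) [31 cells changed]:
YYYYY
YYYYY
YYYYY
YYRRR
YYYRB
YYYYY
YYYYY
YYYRR
After op 6 paint(7,1,Y):
YYYYY
YYYYY
YYYYY
YYRRR
YYYRB
YYYYY
YYYYY
YYYRR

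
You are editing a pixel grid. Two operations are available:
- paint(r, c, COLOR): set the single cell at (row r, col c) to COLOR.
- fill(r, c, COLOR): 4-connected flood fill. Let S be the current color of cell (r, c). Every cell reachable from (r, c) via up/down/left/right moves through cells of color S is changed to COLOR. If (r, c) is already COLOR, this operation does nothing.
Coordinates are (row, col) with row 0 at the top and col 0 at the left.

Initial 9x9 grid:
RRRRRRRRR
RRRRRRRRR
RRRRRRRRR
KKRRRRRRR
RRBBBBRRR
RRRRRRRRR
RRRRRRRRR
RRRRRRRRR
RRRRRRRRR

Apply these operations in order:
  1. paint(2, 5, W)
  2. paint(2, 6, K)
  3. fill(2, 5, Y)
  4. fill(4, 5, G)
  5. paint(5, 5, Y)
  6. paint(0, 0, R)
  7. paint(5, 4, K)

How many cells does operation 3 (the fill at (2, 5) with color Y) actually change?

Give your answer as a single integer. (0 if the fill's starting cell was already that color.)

Answer: 1

Derivation:
After op 1 paint(2,5,W):
RRRRRRRRR
RRRRRRRRR
RRRRRWRRR
KKRRRRRRR
RRBBBBRRR
RRRRRRRRR
RRRRRRRRR
RRRRRRRRR
RRRRRRRRR
After op 2 paint(2,6,K):
RRRRRRRRR
RRRRRRRRR
RRRRRWKRR
KKRRRRRRR
RRBBBBRRR
RRRRRRRRR
RRRRRRRRR
RRRRRRRRR
RRRRRRRRR
After op 3 fill(2,5,Y) [1 cells changed]:
RRRRRRRRR
RRRRRRRRR
RRRRRYKRR
KKRRRRRRR
RRBBBBRRR
RRRRRRRRR
RRRRRRRRR
RRRRRRRRR
RRRRRRRRR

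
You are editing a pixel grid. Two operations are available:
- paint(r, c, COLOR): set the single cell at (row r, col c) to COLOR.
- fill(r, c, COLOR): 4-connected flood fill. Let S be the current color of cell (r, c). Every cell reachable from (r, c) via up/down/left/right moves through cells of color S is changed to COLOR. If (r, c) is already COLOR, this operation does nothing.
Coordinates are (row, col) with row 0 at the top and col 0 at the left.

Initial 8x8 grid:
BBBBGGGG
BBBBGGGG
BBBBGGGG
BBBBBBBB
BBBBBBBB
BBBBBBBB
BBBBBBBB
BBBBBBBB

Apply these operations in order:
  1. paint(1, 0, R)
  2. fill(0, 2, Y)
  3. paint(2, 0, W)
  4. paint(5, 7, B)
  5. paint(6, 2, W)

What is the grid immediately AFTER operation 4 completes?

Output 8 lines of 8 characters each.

After op 1 paint(1,0,R):
BBBBGGGG
RBBBGGGG
BBBBGGGG
BBBBBBBB
BBBBBBBB
BBBBBBBB
BBBBBBBB
BBBBBBBB
After op 2 fill(0,2,Y) [51 cells changed]:
YYYYGGGG
RYYYGGGG
YYYYGGGG
YYYYYYYY
YYYYYYYY
YYYYYYYY
YYYYYYYY
YYYYYYYY
After op 3 paint(2,0,W):
YYYYGGGG
RYYYGGGG
WYYYGGGG
YYYYYYYY
YYYYYYYY
YYYYYYYY
YYYYYYYY
YYYYYYYY
After op 4 paint(5,7,B):
YYYYGGGG
RYYYGGGG
WYYYGGGG
YYYYYYYY
YYYYYYYY
YYYYYYYB
YYYYYYYY
YYYYYYYY

Answer: YYYYGGGG
RYYYGGGG
WYYYGGGG
YYYYYYYY
YYYYYYYY
YYYYYYYB
YYYYYYYY
YYYYYYYY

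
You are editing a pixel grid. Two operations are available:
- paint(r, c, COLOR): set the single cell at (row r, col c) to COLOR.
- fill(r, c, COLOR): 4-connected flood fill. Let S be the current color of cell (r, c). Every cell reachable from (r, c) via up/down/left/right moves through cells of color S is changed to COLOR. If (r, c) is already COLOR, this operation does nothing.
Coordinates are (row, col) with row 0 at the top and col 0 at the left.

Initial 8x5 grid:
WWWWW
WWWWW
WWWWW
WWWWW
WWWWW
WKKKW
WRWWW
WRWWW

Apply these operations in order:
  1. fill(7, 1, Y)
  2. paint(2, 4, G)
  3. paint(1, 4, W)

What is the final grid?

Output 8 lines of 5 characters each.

After op 1 fill(7,1,Y) [2 cells changed]:
WWWWW
WWWWW
WWWWW
WWWWW
WWWWW
WKKKW
WYWWW
WYWWW
After op 2 paint(2,4,G):
WWWWW
WWWWW
WWWWG
WWWWW
WWWWW
WKKKW
WYWWW
WYWWW
After op 3 paint(1,4,W):
WWWWW
WWWWW
WWWWG
WWWWW
WWWWW
WKKKW
WYWWW
WYWWW

Answer: WWWWW
WWWWW
WWWWG
WWWWW
WWWWW
WKKKW
WYWWW
WYWWW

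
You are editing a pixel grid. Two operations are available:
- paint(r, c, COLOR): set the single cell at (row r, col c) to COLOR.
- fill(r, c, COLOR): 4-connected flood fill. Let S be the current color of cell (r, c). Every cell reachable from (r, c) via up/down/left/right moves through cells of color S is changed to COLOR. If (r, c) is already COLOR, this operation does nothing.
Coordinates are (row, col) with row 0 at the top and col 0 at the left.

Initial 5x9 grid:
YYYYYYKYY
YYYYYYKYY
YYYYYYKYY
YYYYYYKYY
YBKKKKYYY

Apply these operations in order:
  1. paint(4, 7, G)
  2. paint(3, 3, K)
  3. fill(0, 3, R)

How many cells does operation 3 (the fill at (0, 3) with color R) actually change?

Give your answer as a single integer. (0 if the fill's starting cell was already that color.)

After op 1 paint(4,7,G):
YYYYYYKYY
YYYYYYKYY
YYYYYYKYY
YYYYYYKYY
YBKKKKYGY
After op 2 paint(3,3,K):
YYYYYYKYY
YYYYYYKYY
YYYYYYKYY
YYYKYYKYY
YBKKKKYGY
After op 3 fill(0,3,R) [24 cells changed]:
RRRRRRKYY
RRRRRRKYY
RRRRRRKYY
RRRKRRKYY
RBKKKKYGY

Answer: 24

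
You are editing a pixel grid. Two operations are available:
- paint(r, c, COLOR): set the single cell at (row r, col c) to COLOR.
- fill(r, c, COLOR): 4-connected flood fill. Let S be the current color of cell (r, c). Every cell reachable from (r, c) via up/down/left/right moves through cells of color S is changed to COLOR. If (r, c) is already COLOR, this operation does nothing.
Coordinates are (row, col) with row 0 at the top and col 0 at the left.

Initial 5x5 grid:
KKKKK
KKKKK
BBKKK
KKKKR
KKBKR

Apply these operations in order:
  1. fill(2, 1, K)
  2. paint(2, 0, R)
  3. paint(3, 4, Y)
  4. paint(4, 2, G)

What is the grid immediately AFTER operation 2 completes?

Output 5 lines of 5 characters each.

Answer: KKKKK
KKKKK
RKKKK
KKKKR
KKBKR

Derivation:
After op 1 fill(2,1,K) [2 cells changed]:
KKKKK
KKKKK
KKKKK
KKKKR
KKBKR
After op 2 paint(2,0,R):
KKKKK
KKKKK
RKKKK
KKKKR
KKBKR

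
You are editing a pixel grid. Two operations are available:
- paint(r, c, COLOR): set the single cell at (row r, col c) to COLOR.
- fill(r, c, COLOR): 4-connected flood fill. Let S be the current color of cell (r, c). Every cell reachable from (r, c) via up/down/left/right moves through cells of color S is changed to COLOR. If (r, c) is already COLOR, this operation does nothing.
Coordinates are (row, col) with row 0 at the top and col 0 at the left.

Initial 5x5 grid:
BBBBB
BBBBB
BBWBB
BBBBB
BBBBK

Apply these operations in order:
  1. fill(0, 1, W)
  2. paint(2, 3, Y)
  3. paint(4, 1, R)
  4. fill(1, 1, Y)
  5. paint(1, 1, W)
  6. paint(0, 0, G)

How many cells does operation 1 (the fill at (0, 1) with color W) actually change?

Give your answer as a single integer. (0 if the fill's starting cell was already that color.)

Answer: 23

Derivation:
After op 1 fill(0,1,W) [23 cells changed]:
WWWWW
WWWWW
WWWWW
WWWWW
WWWWK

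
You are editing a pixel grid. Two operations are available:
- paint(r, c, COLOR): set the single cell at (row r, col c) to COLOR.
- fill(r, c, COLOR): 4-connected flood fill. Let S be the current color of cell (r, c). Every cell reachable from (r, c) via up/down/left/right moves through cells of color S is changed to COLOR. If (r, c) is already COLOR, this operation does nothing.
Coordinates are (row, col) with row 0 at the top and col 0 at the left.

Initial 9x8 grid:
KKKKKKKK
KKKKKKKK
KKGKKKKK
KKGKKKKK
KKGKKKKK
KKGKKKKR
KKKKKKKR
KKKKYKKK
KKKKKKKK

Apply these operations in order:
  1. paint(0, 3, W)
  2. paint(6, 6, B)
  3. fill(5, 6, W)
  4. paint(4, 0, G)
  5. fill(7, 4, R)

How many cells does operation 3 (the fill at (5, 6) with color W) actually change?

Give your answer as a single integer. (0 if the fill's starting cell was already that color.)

Answer: 63

Derivation:
After op 1 paint(0,3,W):
KKKWKKKK
KKKKKKKK
KKGKKKKK
KKGKKKKK
KKGKKKKK
KKGKKKKR
KKKKKKKR
KKKKYKKK
KKKKKKKK
After op 2 paint(6,6,B):
KKKWKKKK
KKKKKKKK
KKGKKKKK
KKGKKKKK
KKGKKKKK
KKGKKKKR
KKKKKKBR
KKKKYKKK
KKKKKKKK
After op 3 fill(5,6,W) [63 cells changed]:
WWWWWWWW
WWWWWWWW
WWGWWWWW
WWGWWWWW
WWGWWWWW
WWGWWWWR
WWWWWWBR
WWWWYWWW
WWWWWWWW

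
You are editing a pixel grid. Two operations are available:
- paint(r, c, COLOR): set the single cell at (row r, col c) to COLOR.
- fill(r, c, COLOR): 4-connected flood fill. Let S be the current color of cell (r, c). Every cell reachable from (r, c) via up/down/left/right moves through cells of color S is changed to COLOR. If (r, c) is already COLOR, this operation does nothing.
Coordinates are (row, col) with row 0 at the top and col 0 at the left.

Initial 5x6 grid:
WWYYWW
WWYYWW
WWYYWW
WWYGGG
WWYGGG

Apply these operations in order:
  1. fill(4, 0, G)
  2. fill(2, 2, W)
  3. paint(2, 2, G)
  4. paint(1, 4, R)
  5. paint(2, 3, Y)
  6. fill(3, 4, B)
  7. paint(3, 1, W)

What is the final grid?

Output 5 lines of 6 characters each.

After op 1 fill(4,0,G) [10 cells changed]:
GGYYWW
GGYYWW
GGYYWW
GGYGGG
GGYGGG
After op 2 fill(2,2,W) [8 cells changed]:
GGWWWW
GGWWWW
GGWWWW
GGWGGG
GGWGGG
After op 3 paint(2,2,G):
GGWWWW
GGWWWW
GGGWWW
GGWGGG
GGWGGG
After op 4 paint(1,4,R):
GGWWWW
GGWWRW
GGGWWW
GGWGGG
GGWGGG
After op 5 paint(2,3,Y):
GGWWWW
GGWWRW
GGGYWW
GGWGGG
GGWGGG
After op 6 fill(3,4,B) [6 cells changed]:
GGWWWW
GGWWRW
GGGYWW
GGWBBB
GGWBBB
After op 7 paint(3,1,W):
GGWWWW
GGWWRW
GGGYWW
GWWBBB
GGWBBB

Answer: GGWWWW
GGWWRW
GGGYWW
GWWBBB
GGWBBB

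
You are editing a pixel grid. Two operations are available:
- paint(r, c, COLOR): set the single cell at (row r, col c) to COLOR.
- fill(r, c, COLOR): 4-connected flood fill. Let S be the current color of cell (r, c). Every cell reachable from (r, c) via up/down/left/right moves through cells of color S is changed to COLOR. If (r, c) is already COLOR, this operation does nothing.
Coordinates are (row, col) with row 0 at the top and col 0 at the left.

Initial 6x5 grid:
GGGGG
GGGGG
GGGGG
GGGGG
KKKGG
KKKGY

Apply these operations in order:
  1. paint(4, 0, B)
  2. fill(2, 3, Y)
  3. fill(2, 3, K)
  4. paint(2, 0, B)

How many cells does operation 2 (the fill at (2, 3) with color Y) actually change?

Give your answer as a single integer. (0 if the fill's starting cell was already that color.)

Answer: 23

Derivation:
After op 1 paint(4,0,B):
GGGGG
GGGGG
GGGGG
GGGGG
BKKGG
KKKGY
After op 2 fill(2,3,Y) [23 cells changed]:
YYYYY
YYYYY
YYYYY
YYYYY
BKKYY
KKKYY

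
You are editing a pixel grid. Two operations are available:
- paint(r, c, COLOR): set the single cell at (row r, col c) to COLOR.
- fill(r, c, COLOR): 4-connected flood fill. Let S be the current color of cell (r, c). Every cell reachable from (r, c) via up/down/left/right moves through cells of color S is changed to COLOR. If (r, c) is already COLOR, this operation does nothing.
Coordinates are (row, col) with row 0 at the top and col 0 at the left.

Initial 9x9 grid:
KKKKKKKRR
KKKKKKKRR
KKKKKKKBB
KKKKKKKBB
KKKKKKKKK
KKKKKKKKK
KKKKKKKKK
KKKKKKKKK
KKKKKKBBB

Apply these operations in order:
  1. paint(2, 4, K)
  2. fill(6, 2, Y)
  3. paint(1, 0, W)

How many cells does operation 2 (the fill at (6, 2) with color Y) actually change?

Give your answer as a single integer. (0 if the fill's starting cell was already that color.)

After op 1 paint(2,4,K):
KKKKKKKRR
KKKKKKKRR
KKKKKKKBB
KKKKKKKBB
KKKKKKKKK
KKKKKKKKK
KKKKKKKKK
KKKKKKKKK
KKKKKKBBB
After op 2 fill(6,2,Y) [70 cells changed]:
YYYYYYYRR
YYYYYYYRR
YYYYYYYBB
YYYYYYYBB
YYYYYYYYY
YYYYYYYYY
YYYYYYYYY
YYYYYYYYY
YYYYYYBBB

Answer: 70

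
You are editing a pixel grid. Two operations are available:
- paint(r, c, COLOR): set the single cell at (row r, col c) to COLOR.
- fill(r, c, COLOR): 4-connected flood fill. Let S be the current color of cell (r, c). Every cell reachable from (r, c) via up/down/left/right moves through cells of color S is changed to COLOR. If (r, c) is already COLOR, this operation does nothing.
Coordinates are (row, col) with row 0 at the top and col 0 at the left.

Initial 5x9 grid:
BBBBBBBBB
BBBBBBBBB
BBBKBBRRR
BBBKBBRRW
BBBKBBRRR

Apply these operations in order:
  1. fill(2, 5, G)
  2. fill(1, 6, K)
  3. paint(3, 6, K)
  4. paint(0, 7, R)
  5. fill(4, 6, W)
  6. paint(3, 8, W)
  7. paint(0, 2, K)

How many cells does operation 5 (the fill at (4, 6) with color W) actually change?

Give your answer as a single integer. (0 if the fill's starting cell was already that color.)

Answer: 7

Derivation:
After op 1 fill(2,5,G) [33 cells changed]:
GGGGGGGGG
GGGGGGGGG
GGGKGGRRR
GGGKGGRRW
GGGKGGRRR
After op 2 fill(1,6,K) [33 cells changed]:
KKKKKKKKK
KKKKKKKKK
KKKKKKRRR
KKKKKKRRW
KKKKKKRRR
After op 3 paint(3,6,K):
KKKKKKKKK
KKKKKKKKK
KKKKKKRRR
KKKKKKKRW
KKKKKKRRR
After op 4 paint(0,7,R):
KKKKKKKRK
KKKKKKKKK
KKKKKKRRR
KKKKKKKRW
KKKKKKRRR
After op 5 fill(4,6,W) [7 cells changed]:
KKKKKKKRK
KKKKKKKKK
KKKKKKWWW
KKKKKKKWW
KKKKKKWWW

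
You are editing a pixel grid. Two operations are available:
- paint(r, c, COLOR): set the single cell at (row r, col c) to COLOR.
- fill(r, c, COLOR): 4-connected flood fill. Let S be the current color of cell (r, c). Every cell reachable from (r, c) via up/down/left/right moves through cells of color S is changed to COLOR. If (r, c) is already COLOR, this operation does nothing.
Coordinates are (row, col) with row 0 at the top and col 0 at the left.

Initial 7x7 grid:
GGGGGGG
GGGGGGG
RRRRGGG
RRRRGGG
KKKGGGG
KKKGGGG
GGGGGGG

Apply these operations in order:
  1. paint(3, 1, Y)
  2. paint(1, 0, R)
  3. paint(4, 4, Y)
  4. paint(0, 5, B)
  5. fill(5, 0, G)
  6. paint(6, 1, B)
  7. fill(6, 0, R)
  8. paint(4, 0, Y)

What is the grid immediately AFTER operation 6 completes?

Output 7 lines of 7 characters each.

Answer: GGGGGBG
RGGGGGG
RRRRGGG
RYRRGGG
GGGGYGG
GGGGGGG
GBGGGGG

Derivation:
After op 1 paint(3,1,Y):
GGGGGGG
GGGGGGG
RRRRGGG
RYRRGGG
KKKGGGG
KKKGGGG
GGGGGGG
After op 2 paint(1,0,R):
GGGGGGG
RGGGGGG
RRRRGGG
RYRRGGG
KKKGGGG
KKKGGGG
GGGGGGG
After op 3 paint(4,4,Y):
GGGGGGG
RGGGGGG
RRRRGGG
RYRRGGG
KKKGYGG
KKKGGGG
GGGGGGG
After op 4 paint(0,5,B):
GGGGGBG
RGGGGGG
RRRRGGG
RYRRGGG
KKKGYGG
KKKGGGG
GGGGGGG
After op 5 fill(5,0,G) [6 cells changed]:
GGGGGBG
RGGGGGG
RRRRGGG
RYRRGGG
GGGGYGG
GGGGGGG
GGGGGGG
After op 6 paint(6,1,B):
GGGGGBG
RGGGGGG
RRRRGGG
RYRRGGG
GGGGYGG
GGGGGGG
GBGGGGG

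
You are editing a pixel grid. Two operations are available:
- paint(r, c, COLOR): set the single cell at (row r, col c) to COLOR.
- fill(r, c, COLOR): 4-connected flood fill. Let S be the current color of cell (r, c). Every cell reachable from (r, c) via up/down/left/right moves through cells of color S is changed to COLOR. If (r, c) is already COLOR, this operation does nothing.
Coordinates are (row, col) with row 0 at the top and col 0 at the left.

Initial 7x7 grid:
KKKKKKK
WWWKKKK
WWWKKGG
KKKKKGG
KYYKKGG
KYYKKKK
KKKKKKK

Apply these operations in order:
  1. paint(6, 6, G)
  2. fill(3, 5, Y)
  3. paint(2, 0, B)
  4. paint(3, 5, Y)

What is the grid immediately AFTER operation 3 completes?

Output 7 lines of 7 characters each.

After op 1 paint(6,6,G):
KKKKKKK
WWWKKKK
WWWKKGG
KKKKKGG
KYYKKGG
KYYKKKK
KKKKKKG
After op 2 fill(3,5,Y) [6 cells changed]:
KKKKKKK
WWWKKKK
WWWKKYY
KKKKKYY
KYYKKYY
KYYKKKK
KKKKKKG
After op 3 paint(2,0,B):
KKKKKKK
WWWKKKK
BWWKKYY
KKKKKYY
KYYKKYY
KYYKKKK
KKKKKKG

Answer: KKKKKKK
WWWKKKK
BWWKKYY
KKKKKYY
KYYKKYY
KYYKKKK
KKKKKKG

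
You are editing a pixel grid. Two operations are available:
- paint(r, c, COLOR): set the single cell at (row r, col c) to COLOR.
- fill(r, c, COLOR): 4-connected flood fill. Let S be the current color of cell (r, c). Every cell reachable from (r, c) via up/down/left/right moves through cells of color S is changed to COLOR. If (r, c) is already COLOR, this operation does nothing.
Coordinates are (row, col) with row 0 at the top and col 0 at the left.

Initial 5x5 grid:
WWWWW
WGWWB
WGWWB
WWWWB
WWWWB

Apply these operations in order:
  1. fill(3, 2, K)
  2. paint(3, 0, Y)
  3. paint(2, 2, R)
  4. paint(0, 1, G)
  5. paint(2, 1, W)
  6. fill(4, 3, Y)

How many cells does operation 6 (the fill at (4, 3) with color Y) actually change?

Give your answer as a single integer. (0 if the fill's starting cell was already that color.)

Answer: 13

Derivation:
After op 1 fill(3,2,K) [19 cells changed]:
KKKKK
KGKKB
KGKKB
KKKKB
KKKKB
After op 2 paint(3,0,Y):
KKKKK
KGKKB
KGKKB
YKKKB
KKKKB
After op 3 paint(2,2,R):
KKKKK
KGKKB
KGRKB
YKKKB
KKKKB
After op 4 paint(0,1,G):
KGKKK
KGKKB
KGRKB
YKKKB
KKKKB
After op 5 paint(2,1,W):
KGKKK
KGKKB
KWRKB
YKKKB
KKKKB
After op 6 fill(4,3,Y) [13 cells changed]:
KGYYY
KGYYB
KWRYB
YYYYB
YYYYB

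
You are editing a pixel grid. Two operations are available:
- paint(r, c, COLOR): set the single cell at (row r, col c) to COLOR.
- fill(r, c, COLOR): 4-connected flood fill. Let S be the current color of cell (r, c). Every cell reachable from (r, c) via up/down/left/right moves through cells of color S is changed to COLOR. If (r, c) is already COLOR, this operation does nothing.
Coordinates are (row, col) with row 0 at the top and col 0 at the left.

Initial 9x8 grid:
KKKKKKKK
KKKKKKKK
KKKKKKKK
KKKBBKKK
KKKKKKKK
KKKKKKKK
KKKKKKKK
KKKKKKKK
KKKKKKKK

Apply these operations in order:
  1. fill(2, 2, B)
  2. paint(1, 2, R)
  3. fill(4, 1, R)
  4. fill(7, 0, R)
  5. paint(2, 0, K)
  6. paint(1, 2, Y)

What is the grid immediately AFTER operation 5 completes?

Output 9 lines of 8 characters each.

After op 1 fill(2,2,B) [70 cells changed]:
BBBBBBBB
BBBBBBBB
BBBBBBBB
BBBBBBBB
BBBBBBBB
BBBBBBBB
BBBBBBBB
BBBBBBBB
BBBBBBBB
After op 2 paint(1,2,R):
BBBBBBBB
BBRBBBBB
BBBBBBBB
BBBBBBBB
BBBBBBBB
BBBBBBBB
BBBBBBBB
BBBBBBBB
BBBBBBBB
After op 3 fill(4,1,R) [71 cells changed]:
RRRRRRRR
RRRRRRRR
RRRRRRRR
RRRRRRRR
RRRRRRRR
RRRRRRRR
RRRRRRRR
RRRRRRRR
RRRRRRRR
After op 4 fill(7,0,R) [0 cells changed]:
RRRRRRRR
RRRRRRRR
RRRRRRRR
RRRRRRRR
RRRRRRRR
RRRRRRRR
RRRRRRRR
RRRRRRRR
RRRRRRRR
After op 5 paint(2,0,K):
RRRRRRRR
RRRRRRRR
KRRRRRRR
RRRRRRRR
RRRRRRRR
RRRRRRRR
RRRRRRRR
RRRRRRRR
RRRRRRRR

Answer: RRRRRRRR
RRRRRRRR
KRRRRRRR
RRRRRRRR
RRRRRRRR
RRRRRRRR
RRRRRRRR
RRRRRRRR
RRRRRRRR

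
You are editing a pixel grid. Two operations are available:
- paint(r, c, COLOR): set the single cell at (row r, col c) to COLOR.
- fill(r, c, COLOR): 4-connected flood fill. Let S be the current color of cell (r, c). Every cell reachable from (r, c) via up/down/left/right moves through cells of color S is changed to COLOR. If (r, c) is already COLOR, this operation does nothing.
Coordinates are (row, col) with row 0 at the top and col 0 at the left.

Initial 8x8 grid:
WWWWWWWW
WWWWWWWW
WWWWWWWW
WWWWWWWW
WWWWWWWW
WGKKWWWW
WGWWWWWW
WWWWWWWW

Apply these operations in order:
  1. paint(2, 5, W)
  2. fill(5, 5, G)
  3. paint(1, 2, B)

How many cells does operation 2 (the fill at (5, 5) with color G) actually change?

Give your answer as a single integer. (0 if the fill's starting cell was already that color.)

After op 1 paint(2,5,W):
WWWWWWWW
WWWWWWWW
WWWWWWWW
WWWWWWWW
WWWWWWWW
WGKKWWWW
WGWWWWWW
WWWWWWWW
After op 2 fill(5,5,G) [60 cells changed]:
GGGGGGGG
GGGGGGGG
GGGGGGGG
GGGGGGGG
GGGGGGGG
GGKKGGGG
GGGGGGGG
GGGGGGGG

Answer: 60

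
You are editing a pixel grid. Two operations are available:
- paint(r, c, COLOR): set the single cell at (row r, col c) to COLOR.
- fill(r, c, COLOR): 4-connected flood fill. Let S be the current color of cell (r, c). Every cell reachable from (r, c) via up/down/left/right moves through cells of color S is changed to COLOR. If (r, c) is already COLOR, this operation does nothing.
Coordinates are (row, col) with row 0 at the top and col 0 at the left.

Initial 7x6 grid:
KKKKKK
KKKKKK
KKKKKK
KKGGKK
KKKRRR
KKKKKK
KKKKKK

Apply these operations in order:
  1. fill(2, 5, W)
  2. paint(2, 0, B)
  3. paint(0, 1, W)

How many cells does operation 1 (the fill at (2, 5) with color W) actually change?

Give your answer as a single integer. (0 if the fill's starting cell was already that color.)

Answer: 37

Derivation:
After op 1 fill(2,5,W) [37 cells changed]:
WWWWWW
WWWWWW
WWWWWW
WWGGWW
WWWRRR
WWWWWW
WWWWWW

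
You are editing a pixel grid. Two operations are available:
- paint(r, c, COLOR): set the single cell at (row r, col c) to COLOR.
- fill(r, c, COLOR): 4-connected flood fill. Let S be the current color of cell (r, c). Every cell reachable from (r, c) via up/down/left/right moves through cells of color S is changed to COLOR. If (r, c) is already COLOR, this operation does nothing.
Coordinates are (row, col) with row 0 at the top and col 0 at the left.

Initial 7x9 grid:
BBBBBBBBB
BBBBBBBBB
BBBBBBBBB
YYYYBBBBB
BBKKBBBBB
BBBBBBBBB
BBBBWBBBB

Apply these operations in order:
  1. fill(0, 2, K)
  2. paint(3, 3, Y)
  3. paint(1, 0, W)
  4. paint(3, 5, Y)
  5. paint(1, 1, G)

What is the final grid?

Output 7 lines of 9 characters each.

After op 1 fill(0,2,K) [56 cells changed]:
KKKKKKKKK
KKKKKKKKK
KKKKKKKKK
YYYYKKKKK
KKKKKKKKK
KKKKKKKKK
KKKKWKKKK
After op 2 paint(3,3,Y):
KKKKKKKKK
KKKKKKKKK
KKKKKKKKK
YYYYKKKKK
KKKKKKKKK
KKKKKKKKK
KKKKWKKKK
After op 3 paint(1,0,W):
KKKKKKKKK
WKKKKKKKK
KKKKKKKKK
YYYYKKKKK
KKKKKKKKK
KKKKKKKKK
KKKKWKKKK
After op 4 paint(3,5,Y):
KKKKKKKKK
WKKKKKKKK
KKKKKKKKK
YYYYKYKKK
KKKKKKKKK
KKKKKKKKK
KKKKWKKKK
After op 5 paint(1,1,G):
KKKKKKKKK
WGKKKKKKK
KKKKKKKKK
YYYYKYKKK
KKKKKKKKK
KKKKKKKKK
KKKKWKKKK

Answer: KKKKKKKKK
WGKKKKKKK
KKKKKKKKK
YYYYKYKKK
KKKKKKKKK
KKKKKKKKK
KKKKWKKKK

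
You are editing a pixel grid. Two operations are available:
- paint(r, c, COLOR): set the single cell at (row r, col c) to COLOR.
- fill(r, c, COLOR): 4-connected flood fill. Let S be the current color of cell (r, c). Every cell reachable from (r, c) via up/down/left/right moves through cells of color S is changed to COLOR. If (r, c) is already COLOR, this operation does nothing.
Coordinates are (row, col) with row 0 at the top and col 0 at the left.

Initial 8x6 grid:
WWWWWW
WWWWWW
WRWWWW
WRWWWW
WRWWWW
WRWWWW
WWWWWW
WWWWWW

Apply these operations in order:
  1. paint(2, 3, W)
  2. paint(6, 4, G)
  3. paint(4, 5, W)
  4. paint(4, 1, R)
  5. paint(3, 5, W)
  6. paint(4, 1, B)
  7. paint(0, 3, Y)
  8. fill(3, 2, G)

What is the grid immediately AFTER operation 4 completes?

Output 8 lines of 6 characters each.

Answer: WWWWWW
WWWWWW
WRWWWW
WRWWWW
WRWWWW
WRWWWW
WWWWGW
WWWWWW

Derivation:
After op 1 paint(2,3,W):
WWWWWW
WWWWWW
WRWWWW
WRWWWW
WRWWWW
WRWWWW
WWWWWW
WWWWWW
After op 2 paint(6,4,G):
WWWWWW
WWWWWW
WRWWWW
WRWWWW
WRWWWW
WRWWWW
WWWWGW
WWWWWW
After op 3 paint(4,5,W):
WWWWWW
WWWWWW
WRWWWW
WRWWWW
WRWWWW
WRWWWW
WWWWGW
WWWWWW
After op 4 paint(4,1,R):
WWWWWW
WWWWWW
WRWWWW
WRWWWW
WRWWWW
WRWWWW
WWWWGW
WWWWWW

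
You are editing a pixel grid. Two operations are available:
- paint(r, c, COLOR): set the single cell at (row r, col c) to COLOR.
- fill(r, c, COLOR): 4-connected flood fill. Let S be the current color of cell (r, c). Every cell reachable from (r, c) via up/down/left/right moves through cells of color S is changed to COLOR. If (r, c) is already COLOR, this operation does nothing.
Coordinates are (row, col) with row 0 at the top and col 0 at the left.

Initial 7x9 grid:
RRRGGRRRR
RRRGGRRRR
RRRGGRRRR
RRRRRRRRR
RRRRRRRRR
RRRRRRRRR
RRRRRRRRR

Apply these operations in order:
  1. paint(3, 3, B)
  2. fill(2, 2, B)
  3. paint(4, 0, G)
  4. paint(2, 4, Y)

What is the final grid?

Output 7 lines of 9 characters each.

After op 1 paint(3,3,B):
RRRGGRRRR
RRRGGRRRR
RRRGGRRRR
RRRBRRRRR
RRRRRRRRR
RRRRRRRRR
RRRRRRRRR
After op 2 fill(2,2,B) [56 cells changed]:
BBBGGBBBB
BBBGGBBBB
BBBGGBBBB
BBBBBBBBB
BBBBBBBBB
BBBBBBBBB
BBBBBBBBB
After op 3 paint(4,0,G):
BBBGGBBBB
BBBGGBBBB
BBBGGBBBB
BBBBBBBBB
GBBBBBBBB
BBBBBBBBB
BBBBBBBBB
After op 4 paint(2,4,Y):
BBBGGBBBB
BBBGGBBBB
BBBGYBBBB
BBBBBBBBB
GBBBBBBBB
BBBBBBBBB
BBBBBBBBB

Answer: BBBGGBBBB
BBBGGBBBB
BBBGYBBBB
BBBBBBBBB
GBBBBBBBB
BBBBBBBBB
BBBBBBBBB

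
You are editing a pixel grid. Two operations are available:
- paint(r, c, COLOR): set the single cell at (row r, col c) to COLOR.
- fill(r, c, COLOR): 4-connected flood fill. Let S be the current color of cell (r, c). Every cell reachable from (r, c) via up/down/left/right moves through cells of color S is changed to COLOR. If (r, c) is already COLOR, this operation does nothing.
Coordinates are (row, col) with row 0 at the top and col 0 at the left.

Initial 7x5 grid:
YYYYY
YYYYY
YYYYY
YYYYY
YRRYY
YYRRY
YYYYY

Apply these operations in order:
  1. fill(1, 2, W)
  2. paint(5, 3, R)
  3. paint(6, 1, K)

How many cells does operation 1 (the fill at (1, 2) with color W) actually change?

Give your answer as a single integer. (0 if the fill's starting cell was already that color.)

After op 1 fill(1,2,W) [31 cells changed]:
WWWWW
WWWWW
WWWWW
WWWWW
WRRWW
WWRRW
WWWWW

Answer: 31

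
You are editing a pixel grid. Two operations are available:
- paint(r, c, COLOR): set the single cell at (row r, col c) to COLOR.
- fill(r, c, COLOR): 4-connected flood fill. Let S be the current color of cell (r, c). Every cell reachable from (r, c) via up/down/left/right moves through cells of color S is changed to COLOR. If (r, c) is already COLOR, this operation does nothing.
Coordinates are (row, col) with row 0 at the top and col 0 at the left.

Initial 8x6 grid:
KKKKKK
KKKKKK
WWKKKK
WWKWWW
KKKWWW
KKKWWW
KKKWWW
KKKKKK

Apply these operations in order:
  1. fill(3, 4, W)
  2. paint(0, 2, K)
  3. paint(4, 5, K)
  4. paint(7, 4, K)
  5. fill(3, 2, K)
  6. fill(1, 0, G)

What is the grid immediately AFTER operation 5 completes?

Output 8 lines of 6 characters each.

Answer: KKKKKK
KKKKKK
WWKKKK
WWKWWW
KKKWWK
KKKWWW
KKKWWW
KKKKKK

Derivation:
After op 1 fill(3,4,W) [0 cells changed]:
KKKKKK
KKKKKK
WWKKKK
WWKWWW
KKKWWW
KKKWWW
KKKWWW
KKKKKK
After op 2 paint(0,2,K):
KKKKKK
KKKKKK
WWKKKK
WWKWWW
KKKWWW
KKKWWW
KKKWWW
KKKKKK
After op 3 paint(4,5,K):
KKKKKK
KKKKKK
WWKKKK
WWKWWW
KKKWWK
KKKWWW
KKKWWW
KKKKKK
After op 4 paint(7,4,K):
KKKKKK
KKKKKK
WWKKKK
WWKWWW
KKKWWK
KKKWWW
KKKWWW
KKKKKK
After op 5 fill(3,2,K) [0 cells changed]:
KKKKKK
KKKKKK
WWKKKK
WWKWWW
KKKWWK
KKKWWW
KKKWWW
KKKKKK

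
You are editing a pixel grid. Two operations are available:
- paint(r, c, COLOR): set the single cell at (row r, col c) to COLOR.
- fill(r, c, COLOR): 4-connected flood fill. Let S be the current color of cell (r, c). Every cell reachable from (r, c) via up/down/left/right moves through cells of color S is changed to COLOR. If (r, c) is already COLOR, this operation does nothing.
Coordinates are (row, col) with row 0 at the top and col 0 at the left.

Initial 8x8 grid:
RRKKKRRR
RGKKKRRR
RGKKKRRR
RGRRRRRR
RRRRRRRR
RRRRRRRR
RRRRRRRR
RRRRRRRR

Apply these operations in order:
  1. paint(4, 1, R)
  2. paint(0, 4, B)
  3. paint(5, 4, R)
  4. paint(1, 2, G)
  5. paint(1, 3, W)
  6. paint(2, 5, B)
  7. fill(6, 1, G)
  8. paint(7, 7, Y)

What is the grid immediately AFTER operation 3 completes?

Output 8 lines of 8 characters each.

After op 1 paint(4,1,R):
RRKKKRRR
RGKKKRRR
RGKKKRRR
RGRRRRRR
RRRRRRRR
RRRRRRRR
RRRRRRRR
RRRRRRRR
After op 2 paint(0,4,B):
RRKKBRRR
RGKKKRRR
RGKKKRRR
RGRRRRRR
RRRRRRRR
RRRRRRRR
RRRRRRRR
RRRRRRRR
After op 3 paint(5,4,R):
RRKKBRRR
RGKKKRRR
RGKKKRRR
RGRRRRRR
RRRRRRRR
RRRRRRRR
RRRRRRRR
RRRRRRRR

Answer: RRKKBRRR
RGKKKRRR
RGKKKRRR
RGRRRRRR
RRRRRRRR
RRRRRRRR
RRRRRRRR
RRRRRRRR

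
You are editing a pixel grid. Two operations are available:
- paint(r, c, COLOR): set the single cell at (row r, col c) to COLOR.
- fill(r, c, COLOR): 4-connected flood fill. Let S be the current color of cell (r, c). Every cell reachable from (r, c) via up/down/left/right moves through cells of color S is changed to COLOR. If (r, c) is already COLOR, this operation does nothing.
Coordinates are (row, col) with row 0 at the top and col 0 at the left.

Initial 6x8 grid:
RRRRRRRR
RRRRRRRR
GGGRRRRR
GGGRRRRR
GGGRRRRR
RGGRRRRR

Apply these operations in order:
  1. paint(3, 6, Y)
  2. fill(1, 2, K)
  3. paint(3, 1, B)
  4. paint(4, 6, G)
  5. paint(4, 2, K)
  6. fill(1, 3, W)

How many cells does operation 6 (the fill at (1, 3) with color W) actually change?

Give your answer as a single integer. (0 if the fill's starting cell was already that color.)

Answer: 35

Derivation:
After op 1 paint(3,6,Y):
RRRRRRRR
RRRRRRRR
GGGRRRRR
GGGRRRYR
GGGRRRRR
RGGRRRRR
After op 2 fill(1,2,K) [35 cells changed]:
KKKKKKKK
KKKKKKKK
GGGKKKKK
GGGKKKYK
GGGKKKKK
RGGKKKKK
After op 3 paint(3,1,B):
KKKKKKKK
KKKKKKKK
GGGKKKKK
GBGKKKYK
GGGKKKKK
RGGKKKKK
After op 4 paint(4,6,G):
KKKKKKKK
KKKKKKKK
GGGKKKKK
GBGKKKYK
GGGKKKGK
RGGKKKKK
After op 5 paint(4,2,K):
KKKKKKKK
KKKKKKKK
GGGKKKKK
GBGKKKYK
GGKKKKGK
RGGKKKKK
After op 6 fill(1,3,W) [35 cells changed]:
WWWWWWWW
WWWWWWWW
GGGWWWWW
GBGWWWYW
GGWWWWGW
RGGWWWWW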